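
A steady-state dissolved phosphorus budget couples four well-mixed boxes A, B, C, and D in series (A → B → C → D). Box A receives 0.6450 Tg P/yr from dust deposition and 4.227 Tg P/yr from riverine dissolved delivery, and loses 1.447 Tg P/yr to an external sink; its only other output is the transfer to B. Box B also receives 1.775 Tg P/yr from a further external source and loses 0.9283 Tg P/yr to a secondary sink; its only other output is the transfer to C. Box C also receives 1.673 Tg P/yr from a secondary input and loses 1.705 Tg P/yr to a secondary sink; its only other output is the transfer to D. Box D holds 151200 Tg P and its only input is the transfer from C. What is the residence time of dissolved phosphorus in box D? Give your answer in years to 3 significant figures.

Box A: F(A→B) = (0.6450 + 4.227) − 1.447 = 3.4250 Tg P/yr.
Box B: F(B→C) = (3.4250 + 1.775) − 0.9283 = 4.2717 Tg P/yr.
Box C: F(C→D) = (4.2717 + 1.673) − 1.705 = 4.2397 Tg P/yr.
Box D throughput = its input = 4.2397 Tg P/yr; τ = 151200 / 4.2397 = 35660 yr.

35700 yr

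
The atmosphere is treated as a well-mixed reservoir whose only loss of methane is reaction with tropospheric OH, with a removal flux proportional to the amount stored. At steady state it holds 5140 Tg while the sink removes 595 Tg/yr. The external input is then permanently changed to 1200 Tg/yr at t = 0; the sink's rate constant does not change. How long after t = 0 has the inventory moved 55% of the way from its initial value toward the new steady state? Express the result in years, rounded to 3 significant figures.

6.90 yr

τ = M₀/F₀ = 5140/595 = 8.639 yr.
The remaining gap fraction is e^(−t/τ); 55% covered ⇒ e^(−t/τ) = 0.450.
t = −τ ln(0.450) = 8.639 × 0.7985 = 6.898 yr.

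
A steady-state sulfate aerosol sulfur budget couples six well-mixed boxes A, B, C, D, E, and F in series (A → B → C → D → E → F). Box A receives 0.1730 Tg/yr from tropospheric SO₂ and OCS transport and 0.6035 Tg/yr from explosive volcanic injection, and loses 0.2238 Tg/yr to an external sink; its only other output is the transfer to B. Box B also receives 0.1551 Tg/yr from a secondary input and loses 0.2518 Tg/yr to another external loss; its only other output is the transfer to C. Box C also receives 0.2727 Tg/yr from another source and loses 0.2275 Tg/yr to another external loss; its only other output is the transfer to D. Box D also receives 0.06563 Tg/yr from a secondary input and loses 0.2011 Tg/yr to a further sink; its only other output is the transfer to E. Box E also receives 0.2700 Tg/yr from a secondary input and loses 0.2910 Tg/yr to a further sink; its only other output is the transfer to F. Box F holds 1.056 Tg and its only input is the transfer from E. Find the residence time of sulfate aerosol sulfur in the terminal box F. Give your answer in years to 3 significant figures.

Box A: F(A→B) = (0.1730 + 0.6035) − 0.2238 = 0.55270 Tg/yr.
Box B: F(B→C) = (0.55270 + 0.1551) − 0.2518 = 0.45600 Tg/yr.
Box C: F(C→D) = (0.45600 + 0.2727) − 0.2275 = 0.50120 Tg/yr.
Box D: F(D→E) = (0.50120 + 0.06563) − 0.2011 = 0.36573 Tg/yr.
Box E: F(E→F) = (0.36573 + 0.2700) − 0.2910 = 0.34473 Tg/yr.
Box F throughput = its input = 0.34473 Tg/yr; τ = 1.056 / 0.34473 = 3.063 yr.

3.06 yr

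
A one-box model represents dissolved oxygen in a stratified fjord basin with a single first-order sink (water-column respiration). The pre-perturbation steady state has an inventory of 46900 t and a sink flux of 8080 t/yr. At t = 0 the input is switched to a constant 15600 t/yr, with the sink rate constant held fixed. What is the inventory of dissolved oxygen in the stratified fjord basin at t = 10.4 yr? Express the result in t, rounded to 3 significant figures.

τ = M₀/F₀ = 46900/8080 = 5.804 yr; rate constant k = 1/τ.
New steady state M_∞ = F₁/k = F₁·τ = 15600 × 5.804 = 90550 t.
M(t) = M_∞ + (M₀ − M_∞)·e^(−t/τ); t/τ = 10.4/5.804 = 1.792, so e^(−t/τ) = 0.1667.
M(t) = 90550 − 43650 × 0.1667 = 83274 t.

83300 t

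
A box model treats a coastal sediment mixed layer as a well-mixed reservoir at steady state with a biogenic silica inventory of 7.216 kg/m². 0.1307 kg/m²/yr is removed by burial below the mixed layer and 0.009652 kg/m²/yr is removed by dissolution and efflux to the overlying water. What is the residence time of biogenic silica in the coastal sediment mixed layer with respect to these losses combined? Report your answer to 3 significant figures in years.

Total removal = 0.1307 + 0.009652 = 0.14035 kg/m²/yr.
τ = M / ΣF_out = 7.216 / 0.14035 = 51.41 yr.

51.4 yr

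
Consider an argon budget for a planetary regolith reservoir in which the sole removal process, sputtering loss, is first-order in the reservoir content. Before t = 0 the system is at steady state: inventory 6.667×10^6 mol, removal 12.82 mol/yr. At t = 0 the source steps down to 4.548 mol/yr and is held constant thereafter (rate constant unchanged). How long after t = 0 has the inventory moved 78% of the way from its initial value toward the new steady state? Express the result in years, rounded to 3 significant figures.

787000 yr

τ = M₀/F₀ = 6.667×10^6/12.82 = 520000 yr.
The remaining gap fraction is e^(−t/τ); 78% covered ⇒ e^(−t/τ) = 0.220.
t = −τ ln(0.220) = 520000 × 1.514 = 787400 yr.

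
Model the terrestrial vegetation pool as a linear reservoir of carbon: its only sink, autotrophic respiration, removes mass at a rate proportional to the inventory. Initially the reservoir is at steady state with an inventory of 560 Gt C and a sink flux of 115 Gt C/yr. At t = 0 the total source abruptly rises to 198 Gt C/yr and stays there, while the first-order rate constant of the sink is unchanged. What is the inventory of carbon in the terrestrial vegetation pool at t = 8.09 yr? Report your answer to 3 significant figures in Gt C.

887 Gt C

The sink rate constant is k = F₀/M₀ = 115/560 = 0.2054 yr⁻¹.
Solving dM/dt = F₁ − kM with M(0) = M₀ gives M(t) = F₁/k + (M₀ − F₁/k)·e^(−kt).
F₁/k = 198/0.2054 = 964.17 Gt C; kt = 0.2054 × 8.09 = 1.661, e^(−kt) = 0.1899.
M(8.09) = 964.17 + (560 − 964.17) × 0.1899 = 964.17 − 76.75 = 887.43 Gt C.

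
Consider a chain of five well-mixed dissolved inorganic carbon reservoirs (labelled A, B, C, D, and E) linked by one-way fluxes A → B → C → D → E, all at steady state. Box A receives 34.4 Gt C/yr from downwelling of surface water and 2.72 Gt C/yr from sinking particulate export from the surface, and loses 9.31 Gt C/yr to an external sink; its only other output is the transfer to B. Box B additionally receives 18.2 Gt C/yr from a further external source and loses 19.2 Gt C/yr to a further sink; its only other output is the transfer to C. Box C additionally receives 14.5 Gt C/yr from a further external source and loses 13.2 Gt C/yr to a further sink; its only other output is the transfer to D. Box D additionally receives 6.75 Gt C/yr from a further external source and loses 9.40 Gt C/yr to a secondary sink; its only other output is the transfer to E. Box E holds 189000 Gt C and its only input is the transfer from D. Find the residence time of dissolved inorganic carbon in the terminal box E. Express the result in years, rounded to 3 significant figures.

Box A: F(A→B) = (34.4 + 2.72) − 9.31 = 27.810 Gt C/yr.
Box B: F(B→C) = (27.810 + 18.2) − 19.2 = 26.810 Gt C/yr.
Box C: F(C→D) = (26.810 + 14.5) − 13.2 = 28.110 Gt C/yr.
Box D: F(D→E) = (28.110 + 6.75) − 9.40 = 25.460 Gt C/yr.
Box E throughput = its input = 25.460 Gt C/yr; τ = 189000 / 25.460 = 7423 yr.

7420 yr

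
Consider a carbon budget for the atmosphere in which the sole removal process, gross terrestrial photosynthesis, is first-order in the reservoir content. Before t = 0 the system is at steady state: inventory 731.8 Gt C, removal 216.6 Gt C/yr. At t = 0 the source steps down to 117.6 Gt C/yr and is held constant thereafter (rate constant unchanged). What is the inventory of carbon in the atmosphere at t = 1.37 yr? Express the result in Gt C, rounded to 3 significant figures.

620 Gt C

Residence time τ = M₀/F₀ = 3.379 yr. The eventual steady state is M_∞ = M₀·(F₁/F₀) = 731.8 × 117.6/216.6 = 397.32 Gt C.
The anomaly ΔM(t) = M(t) − M_∞ decays as ΔM₀·e^(−t/τ) with ΔM₀ = 731.8 − 397.32 = 334.5 Gt C.
At t = 1.37 yr, e^(−t/τ) = e^(−0.4055) = 0.6666, so ΔM = 223.0 Gt C and M = 397.32 + 223.0 = 620.30 Gt C.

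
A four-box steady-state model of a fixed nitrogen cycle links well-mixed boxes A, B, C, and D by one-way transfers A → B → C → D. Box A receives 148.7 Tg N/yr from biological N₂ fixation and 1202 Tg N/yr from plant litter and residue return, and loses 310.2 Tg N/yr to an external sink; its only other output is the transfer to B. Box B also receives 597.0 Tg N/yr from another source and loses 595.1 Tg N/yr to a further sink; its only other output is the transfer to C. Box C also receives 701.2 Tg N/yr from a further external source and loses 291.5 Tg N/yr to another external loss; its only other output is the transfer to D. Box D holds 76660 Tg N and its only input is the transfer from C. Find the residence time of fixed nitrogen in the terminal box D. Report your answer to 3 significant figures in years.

52.8 yr

Box A: F(A→B) = (148.7 + 1202) − 310.2 = 1040.5 Tg N/yr.
Box B: F(B→C) = (1040.5 + 597.0) − 595.1 = 1042.4 Tg N/yr.
Box C: F(C→D) = (1042.4 + 701.2) − 291.5 = 1452.1 Tg N/yr.
Box D throughput = its input = 1452.1 Tg N/yr; τ = 76660 / 1452.1 = 52.79 yr.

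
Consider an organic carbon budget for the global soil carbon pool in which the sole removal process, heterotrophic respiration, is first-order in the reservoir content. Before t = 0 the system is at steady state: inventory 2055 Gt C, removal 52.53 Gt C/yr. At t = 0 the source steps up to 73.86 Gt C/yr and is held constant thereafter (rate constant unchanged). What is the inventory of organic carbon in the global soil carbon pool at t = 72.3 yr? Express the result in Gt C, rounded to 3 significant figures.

2760 Gt C

τ = M₀/F₀ = 2055/52.53 = 39.12 yr; rate constant k = 1/τ.
New steady state M_∞ = F₁/k = F₁·τ = 73.86 × 39.12 = 2889.4 Gt C.
M(t) = M_∞ + (M₀ − M_∞)·e^(−t/τ); t/τ = 72.3/39.12 = 1.848, so e^(−t/τ) = 0.1575.
M(t) = 2889.4 − 834.4 × 0.1575 = 2758.0 Gt C.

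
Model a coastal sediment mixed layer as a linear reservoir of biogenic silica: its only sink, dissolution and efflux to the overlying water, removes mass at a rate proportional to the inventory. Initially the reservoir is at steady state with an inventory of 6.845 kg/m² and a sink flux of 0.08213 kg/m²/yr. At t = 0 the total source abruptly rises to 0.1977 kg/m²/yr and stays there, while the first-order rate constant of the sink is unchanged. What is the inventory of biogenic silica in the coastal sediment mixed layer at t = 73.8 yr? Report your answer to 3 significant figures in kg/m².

12.5 kg/m²

τ = M₀/F₀ = 6.845/0.08213 = 83.34 yr; rate constant k = 1/τ.
New steady state M_∞ = F₁/k = F₁·τ = 0.1977 × 83.34 = 16.477 kg/m².
M(t) = M_∞ + (M₀ − M_∞)·e^(−t/τ); t/τ = 73.8/83.34 = 0.8855, so e^(−t/τ) = 0.4125.
M(t) = 16.477 − 9.632 × 0.4125 = 12.504 kg/m².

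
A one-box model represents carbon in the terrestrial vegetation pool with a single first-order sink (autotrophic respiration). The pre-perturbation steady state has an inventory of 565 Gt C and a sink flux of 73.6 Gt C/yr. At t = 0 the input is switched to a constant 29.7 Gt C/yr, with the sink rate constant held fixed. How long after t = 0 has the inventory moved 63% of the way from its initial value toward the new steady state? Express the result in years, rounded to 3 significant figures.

7.63 yr

τ = M₀/F₀ = 565/73.6 = 7.677 yr.
The remaining gap fraction is e^(−t/τ); 63% covered ⇒ e^(−t/τ) = 0.370.
t = −τ ln(0.370) = 7.677 × 0.9943 = 7.633 yr.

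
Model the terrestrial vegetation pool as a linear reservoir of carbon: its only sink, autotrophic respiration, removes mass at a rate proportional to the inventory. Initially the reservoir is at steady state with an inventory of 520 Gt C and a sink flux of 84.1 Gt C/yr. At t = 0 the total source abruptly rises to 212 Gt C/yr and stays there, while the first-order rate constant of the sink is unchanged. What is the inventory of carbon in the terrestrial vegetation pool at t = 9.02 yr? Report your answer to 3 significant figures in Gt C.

1130 Gt C

τ = M₀/F₀ = 520/84.1 = 6.183 yr; rate constant k = 1/τ.
New steady state M_∞ = F₁/k = F₁·τ = 212 × 6.183 = 1310.8 Gt C.
M(t) = M_∞ + (M₀ − M_∞)·e^(−t/τ); t/τ = 9.02/6.183 = 1.459, so e^(−t/τ) = 0.2325.
M(t) = 1310.8 − 790.8 × 0.2325 = 1126.9 Gt C.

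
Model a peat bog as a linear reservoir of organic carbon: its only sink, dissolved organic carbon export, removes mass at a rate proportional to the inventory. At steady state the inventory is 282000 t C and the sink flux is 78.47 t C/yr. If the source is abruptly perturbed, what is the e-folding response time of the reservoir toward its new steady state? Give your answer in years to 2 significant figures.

For a linear reservoir the response time equals the residence time τ = M/F.
τ = 282000 / 78.47 = 3594 yr.

3600 yr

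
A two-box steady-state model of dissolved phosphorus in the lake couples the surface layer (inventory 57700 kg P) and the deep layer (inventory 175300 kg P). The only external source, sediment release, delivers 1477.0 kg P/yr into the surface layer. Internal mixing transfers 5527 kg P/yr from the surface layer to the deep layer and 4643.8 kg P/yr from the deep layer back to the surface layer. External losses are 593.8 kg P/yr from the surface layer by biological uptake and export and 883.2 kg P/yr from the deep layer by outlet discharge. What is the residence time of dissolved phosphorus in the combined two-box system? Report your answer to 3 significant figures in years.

Residence time in the combined system uses the total inventory and the total *external* removal — internal exchanges between the two boxes cancel.
M_total = 57700 + 175300 = 233000 kg P.
ΣF_external_out = 593.8 + 883.2 = 1477.0 kg P/yr.
τ = M_total / ΣF_ext = 233000 / 1477.0 = 157.8 yr.

158 yr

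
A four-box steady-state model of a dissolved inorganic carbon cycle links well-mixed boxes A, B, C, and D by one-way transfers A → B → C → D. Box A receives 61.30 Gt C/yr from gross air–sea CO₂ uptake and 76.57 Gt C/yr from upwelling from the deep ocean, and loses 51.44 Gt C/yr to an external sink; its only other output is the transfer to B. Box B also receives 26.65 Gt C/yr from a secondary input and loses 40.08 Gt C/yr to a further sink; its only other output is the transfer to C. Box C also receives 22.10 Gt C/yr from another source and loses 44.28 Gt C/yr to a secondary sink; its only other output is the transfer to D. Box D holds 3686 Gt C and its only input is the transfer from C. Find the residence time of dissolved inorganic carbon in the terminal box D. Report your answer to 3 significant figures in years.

Box A: F(A→B) = (61.30 + 76.57) − 51.44 = 86.430 Gt C/yr.
Box B: F(B→C) = (86.430 + 26.65) − 40.08 = 73.000 Gt C/yr.
Box C: F(C→D) = (73.000 + 22.10) − 44.28 = 50.820 Gt C/yr.
Box D throughput = its input = 50.820 Gt C/yr; τ = 3686 / 50.820 = 72.53 yr.

72.5 yr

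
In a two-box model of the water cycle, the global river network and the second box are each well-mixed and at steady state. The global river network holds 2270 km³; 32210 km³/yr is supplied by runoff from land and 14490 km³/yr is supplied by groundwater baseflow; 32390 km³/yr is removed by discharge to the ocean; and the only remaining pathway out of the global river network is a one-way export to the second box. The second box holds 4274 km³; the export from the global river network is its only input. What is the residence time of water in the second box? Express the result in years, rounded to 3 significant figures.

Balance the global river network: ΣF_in = 32210 + 14490 = 46700 km³/yr.
Export to the second box = ΣF_in − (32390) = 14310 km³/yr.
At steady state the output of the second box equals its input, 14310 km³/yr.
τ = M / F = 4274 / 14310 = 0.2987 yr.

0.299 yr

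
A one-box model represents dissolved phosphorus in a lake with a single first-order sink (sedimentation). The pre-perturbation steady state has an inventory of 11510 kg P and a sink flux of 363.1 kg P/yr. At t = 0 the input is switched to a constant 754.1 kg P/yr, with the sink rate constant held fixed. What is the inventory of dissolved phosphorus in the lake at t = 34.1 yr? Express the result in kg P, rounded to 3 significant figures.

τ = M₀/F₀ = 11510/363.1 = 31.70 yr; rate constant k = 1/τ.
New steady state M_∞ = F₁/k = F₁·τ = 754.1 × 31.70 = 23904 kg P.
M(t) = M_∞ + (M₀ − M_∞)·e^(−t/τ); t/τ = 34.1/31.70 = 1.076, so e^(−t/τ) = 0.3410.
M(t) = 23904 − 12390 × 0.3410 = 19677 kg P.

19700 kg P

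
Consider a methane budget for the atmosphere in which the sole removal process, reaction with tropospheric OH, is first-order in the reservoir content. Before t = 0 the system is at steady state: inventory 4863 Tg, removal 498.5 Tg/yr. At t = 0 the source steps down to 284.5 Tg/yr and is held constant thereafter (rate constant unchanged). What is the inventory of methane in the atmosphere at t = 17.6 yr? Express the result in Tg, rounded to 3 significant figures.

The sink rate constant is k = F₀/M₀ = 498.5/4863 = 0.1025 yr⁻¹.
Solving dM/dt = F₁ − kM with M(0) = M₀ gives M(t) = F₁/k + (M₀ − F₁/k)·e^(−kt).
F₁/k = 284.5/0.1025 = 2775.4 Tg; kt = 0.1025 × 17.6 = 1.804, e^(−kt) = 0.1646.
M(17.6) = 2775.4 + (4863 − 2775.4) × 0.1646 = 2775.4 + 343.7 = 3119.0 Tg.

3120 Tg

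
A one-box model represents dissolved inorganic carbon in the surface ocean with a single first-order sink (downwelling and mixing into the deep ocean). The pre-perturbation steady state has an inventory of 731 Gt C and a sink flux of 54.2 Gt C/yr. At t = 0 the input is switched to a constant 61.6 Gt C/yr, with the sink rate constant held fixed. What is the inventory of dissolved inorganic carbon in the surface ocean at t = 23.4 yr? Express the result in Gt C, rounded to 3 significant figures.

813 Gt C

Residence time τ = M₀/F₀ = 13.49 yr. The eventual steady state is M_∞ = M₀·(F₁/F₀) = 731 × 61.6/54.2 = 830.80 Gt C.
The anomaly ΔM(t) = M(t) − M_∞ decays as ΔM₀·e^(−t/τ) with ΔM₀ = 731 − 830.80 = −99.80 Gt C.
At t = 23.4 yr, e^(−t/τ) = e^(−1.735) = 0.1764, so ΔM = −17.61 Gt C and M = 830.80 − 17.61 = 813.20 Gt C.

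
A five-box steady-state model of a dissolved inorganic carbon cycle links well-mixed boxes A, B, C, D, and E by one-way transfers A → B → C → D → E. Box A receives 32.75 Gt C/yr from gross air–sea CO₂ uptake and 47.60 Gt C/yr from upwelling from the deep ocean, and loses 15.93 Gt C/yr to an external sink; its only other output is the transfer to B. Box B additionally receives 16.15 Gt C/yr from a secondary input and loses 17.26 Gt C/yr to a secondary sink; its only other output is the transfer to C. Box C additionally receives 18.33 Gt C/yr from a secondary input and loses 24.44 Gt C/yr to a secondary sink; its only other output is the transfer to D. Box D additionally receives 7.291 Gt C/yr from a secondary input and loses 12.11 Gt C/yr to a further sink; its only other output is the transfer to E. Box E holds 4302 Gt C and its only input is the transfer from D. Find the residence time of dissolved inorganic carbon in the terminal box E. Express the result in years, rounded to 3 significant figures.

82.1 yr

Box A: F(A→B) = (32.75 + 47.60) − 15.93 = 64.420 Gt C/yr.
Box B: F(B→C) = (64.420 + 16.15) − 17.26 = 63.310 Gt C/yr.
Box C: F(C→D) = (63.310 + 18.33) − 24.44 = 57.200 Gt C/yr.
Box D: F(D→E) = (57.200 + 7.291) − 12.11 = 52.381 Gt C/yr.
Box E throughput = its input = 52.381 Gt C/yr; τ = 4302 / 52.381 = 82.13 yr.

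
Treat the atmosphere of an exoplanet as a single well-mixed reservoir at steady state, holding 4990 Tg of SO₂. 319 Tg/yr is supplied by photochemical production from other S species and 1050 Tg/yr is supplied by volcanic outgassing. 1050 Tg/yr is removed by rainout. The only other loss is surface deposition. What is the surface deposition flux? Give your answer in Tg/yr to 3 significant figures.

319 Tg/yr

At steady state ΣF_in = ΣF_out.
ΣF_in = 319 + 1050 = 1369.0 Tg/yr.
Surface deposition flux = ΣF_in − (1050) = 1369.0 − 1050 = 319.0 Tg/yr.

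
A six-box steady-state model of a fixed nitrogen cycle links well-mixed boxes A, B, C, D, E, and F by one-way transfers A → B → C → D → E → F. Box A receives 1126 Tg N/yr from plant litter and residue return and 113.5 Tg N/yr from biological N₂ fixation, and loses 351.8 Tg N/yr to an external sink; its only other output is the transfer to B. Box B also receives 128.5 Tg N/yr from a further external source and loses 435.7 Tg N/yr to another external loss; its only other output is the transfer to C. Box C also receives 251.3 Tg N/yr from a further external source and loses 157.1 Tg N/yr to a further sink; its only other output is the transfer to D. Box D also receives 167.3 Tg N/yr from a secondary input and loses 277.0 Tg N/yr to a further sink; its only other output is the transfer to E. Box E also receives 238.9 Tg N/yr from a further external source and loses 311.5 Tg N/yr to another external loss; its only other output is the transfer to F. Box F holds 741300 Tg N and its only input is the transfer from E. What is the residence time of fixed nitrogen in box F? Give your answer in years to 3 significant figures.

Box A: F(A→B) = (1126 + 113.5) − 351.8 = 887.70 Tg N/yr.
Box B: F(B→C) = (887.70 + 128.5) − 435.7 = 580.50 Tg N/yr.
Box C: F(C→D) = (580.50 + 251.3) − 157.1 = 674.70 Tg N/yr.
Box D: F(D→E) = (674.70 + 167.3) − 277.0 = 565.00 Tg N/yr.
Box E: F(E→F) = (565.00 + 238.9) − 311.5 = 492.40 Tg N/yr.
Box F throughput = its input = 492.40 Tg N/yr; τ = 741300 / 492.40 = 1505 yr.

1510 yr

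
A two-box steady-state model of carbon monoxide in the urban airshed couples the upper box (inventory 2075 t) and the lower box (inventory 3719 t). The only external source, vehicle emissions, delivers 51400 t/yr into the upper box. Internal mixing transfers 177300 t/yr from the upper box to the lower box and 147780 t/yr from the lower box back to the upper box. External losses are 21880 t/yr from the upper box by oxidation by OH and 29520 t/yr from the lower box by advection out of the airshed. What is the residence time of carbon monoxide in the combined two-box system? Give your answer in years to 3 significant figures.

0.113 yr

Treat the two boxes together as one reservoir: the mixing fluxes between them are internal recycling, so τ = ΣM / Σ(external losses).
M_total = 2075 + 3719 = 5794.0 t.
ΣF_external_out = 21880 + 29520 = 51400 t/yr.
τ = M_total / ΣF_ext = 5794.0 / 51400 = 0.1127 yr.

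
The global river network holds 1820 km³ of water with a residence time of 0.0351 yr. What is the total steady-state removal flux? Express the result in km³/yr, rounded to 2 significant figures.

F = M / τ = 1820 / 0.0351 = 51850 km³/yr.

52000 km³/yr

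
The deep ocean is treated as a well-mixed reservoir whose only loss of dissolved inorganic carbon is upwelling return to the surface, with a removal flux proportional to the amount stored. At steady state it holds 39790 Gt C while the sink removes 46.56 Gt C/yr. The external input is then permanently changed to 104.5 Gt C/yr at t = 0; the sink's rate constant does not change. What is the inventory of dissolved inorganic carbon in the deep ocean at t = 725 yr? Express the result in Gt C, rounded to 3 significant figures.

Residence time τ = M₀/F₀ = 854.6 yr. The eventual steady state is M_∞ = M₀·(F₁/F₀) = 39790 × 104.5/46.56 = 89305 Gt C.
The anomaly ΔM(t) = M(t) − M_∞ decays as ΔM₀·e^(−t/τ) with ΔM₀ = 39790 − 89305 = −49520 Gt C.
At t = 725 yr, e^(−t/τ) = e^(−0.8484) = 0.4281, so ΔM = −21200 Gt C and M = 89305 − 21200 = 68107 Gt C.

68100 Gt C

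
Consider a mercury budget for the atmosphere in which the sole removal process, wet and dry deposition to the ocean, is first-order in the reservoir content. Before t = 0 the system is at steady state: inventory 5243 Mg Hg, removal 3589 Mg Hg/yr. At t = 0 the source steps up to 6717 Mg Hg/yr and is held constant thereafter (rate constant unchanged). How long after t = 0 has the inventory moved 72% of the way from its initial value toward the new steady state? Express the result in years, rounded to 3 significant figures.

1.86 yr

τ = M₀/F₀ = 5243/3589 = 1.461 yr.
The remaining gap fraction is e^(−t/τ); 72% covered ⇒ e^(−t/τ) = 0.280.
t = −τ ln(0.280) = 1.461 × 1.273 = 1.860 yr.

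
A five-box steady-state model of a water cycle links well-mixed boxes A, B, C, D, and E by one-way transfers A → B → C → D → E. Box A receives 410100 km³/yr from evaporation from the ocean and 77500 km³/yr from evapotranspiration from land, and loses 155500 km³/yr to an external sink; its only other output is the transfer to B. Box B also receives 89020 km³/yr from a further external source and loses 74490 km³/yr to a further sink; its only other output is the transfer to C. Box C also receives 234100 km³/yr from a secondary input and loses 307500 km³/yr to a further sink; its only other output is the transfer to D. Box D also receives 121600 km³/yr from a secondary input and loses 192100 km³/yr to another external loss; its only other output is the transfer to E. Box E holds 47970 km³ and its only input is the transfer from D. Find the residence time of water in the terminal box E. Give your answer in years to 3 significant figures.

Box A: F(A→B) = (410100 + 77500) − 155500 = 332100 km³/yr.
Box B: F(B→C) = (332100 + 89020) − 74490 = 346630 km³/yr.
Box C: F(C→D) = (346630 + 234100) − 307500 = 273230 km³/yr.
Box D: F(D→E) = (273230 + 121600) − 192100 = 202730 km³/yr.
Box E throughput = its input = 202730 km³/yr; τ = 47970 / 202730 = 0.2366 yr.

0.237 yr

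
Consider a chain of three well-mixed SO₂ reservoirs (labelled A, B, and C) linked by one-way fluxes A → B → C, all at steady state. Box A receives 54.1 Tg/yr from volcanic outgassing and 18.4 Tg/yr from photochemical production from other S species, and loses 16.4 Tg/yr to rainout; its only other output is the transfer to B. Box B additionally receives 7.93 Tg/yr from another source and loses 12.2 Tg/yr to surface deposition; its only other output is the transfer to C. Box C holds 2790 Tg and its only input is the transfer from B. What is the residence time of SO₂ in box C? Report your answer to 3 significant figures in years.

53.8 yr

Box A: F(A→B) = (54.1 + 18.4) − 16.4 = 56.100 Tg/yr.
Box B: F(B→C) = (56.100 + 7.93) − 12.2 = 51.830 Tg/yr.
Box C throughput = its input = 51.830 Tg/yr; τ = 2790 / 51.830 = 53.83 yr.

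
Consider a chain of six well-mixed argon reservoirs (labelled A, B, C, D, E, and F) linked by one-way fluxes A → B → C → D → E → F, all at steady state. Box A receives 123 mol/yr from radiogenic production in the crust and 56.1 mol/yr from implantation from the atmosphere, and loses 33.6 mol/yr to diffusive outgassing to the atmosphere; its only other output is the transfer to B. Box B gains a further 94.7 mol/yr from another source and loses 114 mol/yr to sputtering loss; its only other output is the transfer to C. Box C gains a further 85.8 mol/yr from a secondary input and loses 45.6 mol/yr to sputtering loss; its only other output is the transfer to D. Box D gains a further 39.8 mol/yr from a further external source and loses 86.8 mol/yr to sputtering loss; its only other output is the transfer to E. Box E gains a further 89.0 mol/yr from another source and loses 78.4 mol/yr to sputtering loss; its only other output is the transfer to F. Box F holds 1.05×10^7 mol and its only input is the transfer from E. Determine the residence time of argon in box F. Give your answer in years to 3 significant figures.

80800 yr

Box A: F(A→B) = (123 + 56.1) − 33.6 = 145.50 mol/yr.
Box B: F(B→C) = (145.50 + 94.7) − 114 = 126.20 mol/yr.
Box C: F(C→D) = (126.20 + 85.8) − 45.6 = 166.40 mol/yr.
Box D: F(D→E) = (166.40 + 39.8) − 86.8 = 119.40 mol/yr.
Box E: F(E→F) = (119.40 + 89.0) − 78.4 = 130.00 mol/yr.
Box F throughput = its input = 130.00 mol/yr; τ = 1.05×10^7 / 130.00 = 80770 yr.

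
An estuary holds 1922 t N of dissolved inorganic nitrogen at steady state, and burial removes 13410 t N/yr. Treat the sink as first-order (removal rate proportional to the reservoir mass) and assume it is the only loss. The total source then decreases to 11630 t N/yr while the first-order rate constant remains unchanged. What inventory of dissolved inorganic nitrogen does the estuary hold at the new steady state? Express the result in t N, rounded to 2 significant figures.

Rate constant k = F/M = 13410 / 1922 = 6.977 yr⁻¹.
At the new steady state, source = k·M_new ⇒ M_new = 11630 / 6.977 = 1667 t N.
(Equivalently M_new = M × F_new/F_old = 1922 × 11630/13410.)

1700 t N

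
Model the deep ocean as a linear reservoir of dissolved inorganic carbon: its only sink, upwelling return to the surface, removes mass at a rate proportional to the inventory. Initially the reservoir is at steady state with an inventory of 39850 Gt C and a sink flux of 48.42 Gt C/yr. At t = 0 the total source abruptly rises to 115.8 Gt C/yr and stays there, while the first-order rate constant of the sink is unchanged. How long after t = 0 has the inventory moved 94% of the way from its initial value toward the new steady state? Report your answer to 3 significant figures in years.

τ = M₀/F₀ = 39850/48.42 = 823.0 yr.
The remaining gap fraction is e^(−t/τ); 94% covered ⇒ e^(−t/τ) = 0.0600.
t = −τ ln(0.0600) = 823.0 × 2.813 = 2315 yr.

2320 yr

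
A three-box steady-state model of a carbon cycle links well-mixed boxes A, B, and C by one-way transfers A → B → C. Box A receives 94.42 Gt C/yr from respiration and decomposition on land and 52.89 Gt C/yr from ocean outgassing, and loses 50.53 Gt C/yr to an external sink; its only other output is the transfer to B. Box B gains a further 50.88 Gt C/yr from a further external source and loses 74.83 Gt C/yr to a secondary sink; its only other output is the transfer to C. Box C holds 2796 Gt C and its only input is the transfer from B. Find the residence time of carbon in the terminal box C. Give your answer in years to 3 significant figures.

Box A: F(A→B) = (94.42 + 52.89) − 50.53 = 96.780 Gt C/yr.
Box B: F(B→C) = (96.780 + 50.88) − 74.83 = 72.830 Gt C/yr.
Box C throughput = its input = 72.830 Gt C/yr; τ = 2796 / 72.830 = 38.39 yr.

38.4 yr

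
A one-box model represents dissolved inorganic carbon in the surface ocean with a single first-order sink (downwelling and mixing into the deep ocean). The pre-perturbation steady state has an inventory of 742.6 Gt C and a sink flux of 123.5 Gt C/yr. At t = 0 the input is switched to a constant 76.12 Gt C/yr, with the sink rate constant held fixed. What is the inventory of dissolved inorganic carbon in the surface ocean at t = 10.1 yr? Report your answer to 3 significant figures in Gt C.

511 Gt C

τ = M₀/F₀ = 742.6/123.5 = 6.013 yr; rate constant k = 1/τ.
New steady state M_∞ = F₁/k = F₁·τ = 76.12 × 6.013 = 457.71 Gt C.
M(t) = M_∞ + (M₀ − M_∞)·e^(−t/τ); t/τ = 10.1/6.013 = 1.680, so e^(−t/τ) = 0.1864.
M(t) = 457.71 + 284.9 × 0.1864 = 510.82 Gt C.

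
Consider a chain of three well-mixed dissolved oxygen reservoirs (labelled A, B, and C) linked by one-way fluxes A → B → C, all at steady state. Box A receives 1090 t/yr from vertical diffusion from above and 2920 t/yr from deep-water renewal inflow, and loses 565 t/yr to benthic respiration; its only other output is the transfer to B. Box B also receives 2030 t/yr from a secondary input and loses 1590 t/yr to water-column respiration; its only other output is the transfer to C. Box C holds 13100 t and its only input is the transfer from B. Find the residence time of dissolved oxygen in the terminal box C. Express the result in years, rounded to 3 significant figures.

3.37 yr

Box A: F(A→B) = (1090 + 2920) − 565 = 3445.0 t/yr.
Box B: F(B→C) = (3445.0 + 2030) − 1590 = 3885.0 t/yr.
Box C throughput = its input = 3885.0 t/yr; τ = 13100 / 3885.0 = 3.372 yr.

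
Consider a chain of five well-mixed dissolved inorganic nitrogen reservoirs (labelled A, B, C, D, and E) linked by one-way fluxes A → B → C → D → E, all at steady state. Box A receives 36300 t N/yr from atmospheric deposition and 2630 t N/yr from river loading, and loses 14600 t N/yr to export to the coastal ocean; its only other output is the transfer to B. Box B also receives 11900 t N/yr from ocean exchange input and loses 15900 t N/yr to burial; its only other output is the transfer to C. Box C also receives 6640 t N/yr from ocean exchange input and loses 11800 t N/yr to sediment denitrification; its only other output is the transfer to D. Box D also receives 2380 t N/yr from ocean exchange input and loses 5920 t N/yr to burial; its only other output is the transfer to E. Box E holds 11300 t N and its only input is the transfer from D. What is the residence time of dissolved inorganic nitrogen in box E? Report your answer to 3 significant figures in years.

Box A: F(A→B) = (36300 + 2630) − 14600 = 24330 t N/yr.
Box B: F(B→C) = (24330 + 11900) − 15900 = 20330 t N/yr.
Box C: F(C→D) = (20330 + 6640) − 11800 = 15170 t N/yr.
Box D: F(D→E) = (15170 + 2380) − 5920 = 11630 t N/yr.
Box E throughput = its input = 11630 t N/yr; τ = 11300 / 11630 = 0.9716 yr.

0.972 yr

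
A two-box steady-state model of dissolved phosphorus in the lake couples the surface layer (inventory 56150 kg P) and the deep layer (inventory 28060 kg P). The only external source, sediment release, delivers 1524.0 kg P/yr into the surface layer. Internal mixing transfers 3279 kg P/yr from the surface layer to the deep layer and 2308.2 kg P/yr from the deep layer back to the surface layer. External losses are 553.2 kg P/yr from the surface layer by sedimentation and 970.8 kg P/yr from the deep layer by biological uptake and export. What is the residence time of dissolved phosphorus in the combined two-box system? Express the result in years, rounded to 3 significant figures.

55.3 yr

For the system as a whole, the A↔B exchange is internal and contributes nothing to the throughput; only the external sinks remove mass.
M_total = 56150 + 28060 = 84210 kg P.
ΣF_external_out = 553.2 + 970.8 = 1524.0 kg P/yr.
τ = M_total / ΣF_ext = 84210 / 1524.0 = 55.26 yr.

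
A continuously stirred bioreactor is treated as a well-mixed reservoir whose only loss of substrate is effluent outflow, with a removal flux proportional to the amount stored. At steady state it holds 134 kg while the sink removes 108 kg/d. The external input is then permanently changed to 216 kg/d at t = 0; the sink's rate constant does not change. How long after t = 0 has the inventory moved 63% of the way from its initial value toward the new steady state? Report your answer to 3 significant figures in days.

τ = M₀/F₀ = 134/108 = 1.241 d.
The remaining gap fraction is e^(−t/τ); 63% covered ⇒ e^(−t/τ) = 0.370.
t = −τ ln(0.370) = 1.241 × 0.9943 = 1.234 d.

1.23 d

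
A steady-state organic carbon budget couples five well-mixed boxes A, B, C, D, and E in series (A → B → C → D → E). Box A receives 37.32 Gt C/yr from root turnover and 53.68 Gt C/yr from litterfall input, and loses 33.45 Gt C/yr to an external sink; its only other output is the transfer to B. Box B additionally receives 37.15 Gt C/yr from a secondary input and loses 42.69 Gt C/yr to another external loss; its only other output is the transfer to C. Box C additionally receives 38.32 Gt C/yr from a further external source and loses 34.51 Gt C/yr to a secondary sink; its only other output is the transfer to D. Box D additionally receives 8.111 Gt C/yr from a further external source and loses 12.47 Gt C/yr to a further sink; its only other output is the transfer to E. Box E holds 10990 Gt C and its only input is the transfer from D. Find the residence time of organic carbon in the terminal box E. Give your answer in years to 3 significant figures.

214 yr

Box A: F(A→B) = (37.32 + 53.68) − 33.45 = 57.550 Gt C/yr.
Box B: F(B→C) = (57.550 + 37.15) − 42.69 = 52.010 Gt C/yr.
Box C: F(C→D) = (52.010 + 38.32) − 34.51 = 55.820 Gt C/yr.
Box D: F(D→E) = (55.820 + 8.111) − 12.47 = 51.461 Gt C/yr.
Box E throughput = its input = 51.461 Gt C/yr; τ = 10990 / 51.461 = 213.6 yr.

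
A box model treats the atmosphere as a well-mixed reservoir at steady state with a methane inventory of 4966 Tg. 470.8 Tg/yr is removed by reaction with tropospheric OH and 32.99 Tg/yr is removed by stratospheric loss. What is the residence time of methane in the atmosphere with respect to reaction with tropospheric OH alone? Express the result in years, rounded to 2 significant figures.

11 yr

Residence time with respect to a single sink: τ = M / F_sink.
τ = 4966 / 470.8 = 10.55 yr.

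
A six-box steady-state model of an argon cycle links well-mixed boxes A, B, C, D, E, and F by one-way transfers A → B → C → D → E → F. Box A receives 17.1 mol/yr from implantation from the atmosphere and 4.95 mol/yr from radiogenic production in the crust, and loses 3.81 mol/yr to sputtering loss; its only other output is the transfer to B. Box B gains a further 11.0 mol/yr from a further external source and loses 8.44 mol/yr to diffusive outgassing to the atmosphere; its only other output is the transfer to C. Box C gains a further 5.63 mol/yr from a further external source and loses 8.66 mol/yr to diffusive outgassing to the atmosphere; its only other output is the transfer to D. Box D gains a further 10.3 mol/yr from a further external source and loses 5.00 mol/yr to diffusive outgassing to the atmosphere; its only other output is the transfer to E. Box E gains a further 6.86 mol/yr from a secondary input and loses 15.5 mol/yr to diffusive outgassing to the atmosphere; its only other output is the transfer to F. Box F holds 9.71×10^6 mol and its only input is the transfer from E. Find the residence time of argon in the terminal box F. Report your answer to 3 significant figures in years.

Box A: F(A→B) = (17.1 + 4.95) − 3.81 = 18.240 mol/yr.
Box B: F(B→C) = (18.240 + 11.0) − 8.44 = 20.800 mol/yr.
Box C: F(C→D) = (20.800 + 5.63) − 8.66 = 17.770 mol/yr.
Box D: F(D→E) = (17.770 + 10.3) − 5.00 = 23.070 mol/yr.
Box E: F(E→F) = (23.070 + 6.86) − 15.5 = 14.430 mol/yr.
Box F throughput = its input = 14.430 mol/yr; τ = 9.71×10^6 / 14.430 = 672900 yr.

673000 yr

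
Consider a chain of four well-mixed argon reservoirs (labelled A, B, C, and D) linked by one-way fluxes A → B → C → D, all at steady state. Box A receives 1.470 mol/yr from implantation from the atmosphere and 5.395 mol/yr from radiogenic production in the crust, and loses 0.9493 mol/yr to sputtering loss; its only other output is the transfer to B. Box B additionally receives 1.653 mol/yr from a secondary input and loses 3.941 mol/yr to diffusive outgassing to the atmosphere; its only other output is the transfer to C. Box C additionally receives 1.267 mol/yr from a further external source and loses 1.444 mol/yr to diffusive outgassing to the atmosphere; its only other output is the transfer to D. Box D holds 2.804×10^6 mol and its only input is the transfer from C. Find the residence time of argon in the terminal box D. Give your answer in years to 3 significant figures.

Box A: F(A→B) = (1.470 + 5.395) − 0.9493 = 5.9157 mol/yr.
Box B: F(B→C) = (5.9157 + 1.653) − 3.941 = 3.6277 mol/yr.
Box C: F(C→D) = (3.6277 + 1.267) − 1.444 = 3.4507 mol/yr.
Box D throughput = its input = 3.4507 mol/yr; τ = 2.804×10^6 / 3.4507 = 812600 yr.

813000 yr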